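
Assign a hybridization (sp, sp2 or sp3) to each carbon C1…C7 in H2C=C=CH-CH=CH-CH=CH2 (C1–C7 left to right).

C1 sp2, C2 sp, C3 sp2, C4 sp2, C5 sp2, C6 sp2, C7 sp2

C1 carries 3 σ bonds, plus one π bond, giving a steric number of 3, so it is sp2.
C2 (2 σ bonds, plus two π bonds) has steric number 2: sp.
C3 is sp2: 3 σ bonds, plus one π bond, 3 electron-density regions.
C4: 3 σ bonds, plus one π bond — 3 electron domains, sp2.
C5 has 3 σ bonds, plus one π bond: steric number 3 → sp2.
C6: 3 σ bonds, plus one π bond; 3 regions of electron density → sp2.
C7 is sp2: 3 σ bonds, plus one π bond, 3 electron-density regions.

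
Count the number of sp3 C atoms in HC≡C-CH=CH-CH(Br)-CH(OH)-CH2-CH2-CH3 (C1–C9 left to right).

C1: sp
C2: sp
C3: sp2
C4: sp2
C5: sp3 ✓
C6: sp3 ✓
C7: sp3 ✓
C8: sp3 ✓
C9: sp3 ✓
C5, C6, C7, C8, C9 → 5 sp3 carbons.

5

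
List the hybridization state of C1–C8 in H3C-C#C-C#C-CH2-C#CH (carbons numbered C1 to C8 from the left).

C1 sp3, C2 sp, C3 sp, C4 sp, C5 sp, C6 sp3, C7 sp, C8 sp

C1: 4 σ bonds; 4 regions of electron density → sp3.
C2 is sp: 2 σ bonds, plus two π bonds, 2 electron-density regions.
C3: 2 σ bonds, plus two π bonds; 2 regions of electron density → sp.
C4 (2 σ bonds, plus two π bonds) has steric number 2: sp.
C5 has 2 σ bonds, plus two π bonds: steric number 2 → sp.
C6: 4 σ bonds; 4 regions of electron density → sp3.
C7 carries 2 σ bonds, plus two π bonds, giving a steric number of 2, so it is sp.
C8 has 2 σ bonds, plus two π bonds: steric number 2 → sp.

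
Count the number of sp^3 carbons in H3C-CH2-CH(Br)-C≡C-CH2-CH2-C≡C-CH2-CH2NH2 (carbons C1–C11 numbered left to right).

7

C1: sp3 ✓
C2: sp3 ✓
C3: sp3 ✓
C4: sp
C5: sp
C6: sp3 ✓
C7: sp3 ✓
C8: sp
C9: sp
C10: sp3 ✓
C11: sp3 ✓
C1, C2, C3, C6, C7, C10, C11 → 7 sp3 carbons.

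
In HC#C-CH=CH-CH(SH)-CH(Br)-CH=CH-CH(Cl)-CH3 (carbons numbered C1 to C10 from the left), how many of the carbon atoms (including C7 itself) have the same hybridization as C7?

C7 is sp2 (one π bond).
C1: sp
C2: sp
C3: sp2 ✓
C4: sp2 ✓
C5: sp3
C6: sp3
C7: sp2 ✓
C8: sp2 ✓
C9: sp3
C10: sp3
4 carbons are sp2.

4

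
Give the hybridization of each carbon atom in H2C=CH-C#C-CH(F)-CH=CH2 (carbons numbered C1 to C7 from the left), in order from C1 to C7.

C1: 3 σ bonds, plus one π bond — 3 electron domains, sp2.
C2 has 3 σ bonds, plus one π bond: steric number 3 → sp2.
C3 is sp: 2 σ bonds, plus two π bonds, 2 electron-density regions.
C4: 2 σ bonds, plus two π bonds; 2 regions of electron density → sp.
C5 (4 σ bonds) has steric number 4: sp3.
C6: 3 σ bonds, plus one π bond — 3 electron domains, sp2.
C7 (3 σ bonds, plus one π bond) has steric number 3: sp2.

C1 sp2, C2 sp2, C3 sp, C4 sp, C5 sp3, C6 sp2, C7 sp2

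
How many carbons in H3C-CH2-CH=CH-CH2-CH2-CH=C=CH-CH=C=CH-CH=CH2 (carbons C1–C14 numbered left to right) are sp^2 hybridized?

C1: sp3
C2: sp3
C3: sp2 ✓
C4: sp2 ✓
C5: sp3
C6: sp3
C7: sp2 ✓
C8: sp
C9: sp2 ✓
C10: sp2 ✓
C11: sp
C12: sp2 ✓
C13: sp2 ✓
C14: sp2 ✓
C3, C4, C7, C9, C10, C12, C13, C14 → 8 sp2 carbons.

8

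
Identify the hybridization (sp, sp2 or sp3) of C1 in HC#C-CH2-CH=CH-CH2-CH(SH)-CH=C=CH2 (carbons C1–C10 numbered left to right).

C1 carries 2 σ bonds, plus two π bonds, giving a steric number of 2, so it is sp.

sp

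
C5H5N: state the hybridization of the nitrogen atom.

N has two σ bonds and one lone pair in the ring plane (steric number 3 → sp2); its p orbital contributes one electron to the aromatic π system via the C=N double bond.

sp²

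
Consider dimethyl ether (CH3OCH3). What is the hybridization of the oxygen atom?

sp3

Two σ bonds + two lone pairs = steric number 4 → sp3.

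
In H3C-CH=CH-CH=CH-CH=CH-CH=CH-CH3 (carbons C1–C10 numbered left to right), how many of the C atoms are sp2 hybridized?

C1: sp3
C2: sp2 ✓
C3: sp2 ✓
C4: sp2 ✓
C5: sp2 ✓
C6: sp2 ✓
C7: sp2 ✓
C8: sp2 ✓
C9: sp2 ✓
C10: sp3
C2, C3, C4, C5, C6, C7, C8, C9 → 8 sp2 carbons.

8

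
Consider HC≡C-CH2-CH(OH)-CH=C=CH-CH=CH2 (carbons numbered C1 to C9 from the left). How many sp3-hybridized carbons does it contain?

2

C1: sp
C2: sp
C3: sp3 ✓
C4: sp3 ✓
C5: sp2
C6: sp
C7: sp2
C8: sp2
C9: sp2
C3, C4 → 2 sp3 carbons.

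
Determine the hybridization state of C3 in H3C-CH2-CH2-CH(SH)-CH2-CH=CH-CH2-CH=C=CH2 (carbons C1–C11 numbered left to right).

sp³

C3: 4 σ bonds; 4 regions of electron density → sp3.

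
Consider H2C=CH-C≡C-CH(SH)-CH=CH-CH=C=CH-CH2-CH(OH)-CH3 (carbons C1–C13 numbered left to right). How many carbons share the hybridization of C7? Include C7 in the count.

C7 is sp2 (one π bond).
C1: sp2 ✓
C2: sp2 ✓
C3: sp
C4: sp
C5: sp3
C6: sp2 ✓
C7: sp2 ✓
C8: sp2 ✓
C9: sp
C10: sp2 ✓
C11: sp3
C12: sp3
C13: sp3
6 carbons are sp2.

6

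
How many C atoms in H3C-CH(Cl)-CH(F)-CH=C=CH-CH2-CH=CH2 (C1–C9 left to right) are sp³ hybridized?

C1: sp3 ✓
C2: sp3 ✓
C3: sp3 ✓
C4: sp2
C5: sp
C6: sp2
C7: sp3 ✓
C8: sp2
C9: sp2
C1, C2, C3, C7 → 4 sp3 carbons.

4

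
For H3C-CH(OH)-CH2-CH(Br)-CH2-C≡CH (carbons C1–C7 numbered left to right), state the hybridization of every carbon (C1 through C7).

C1 sp3, C2 sp3, C3 sp3, C4 sp3, C5 sp3, C6 sp, C7 sp

C1 carries 4 σ bonds, giving a steric number of 4, so it is sp3.
C2 — 4 σ bonds. Steric number 4, so sp3.
C3 — 4 σ bonds. Steric number 4, so sp3.
C4 (4 σ bonds) has steric number 4: sp3.
C5 carries 4 σ bonds, giving a steric number of 4, so it is sp3.
C6 carries 2 σ bonds, plus two π bonds, giving a steric number of 2, so it is sp.
C7 carries 2 σ bonds, plus two π bonds, giving a steric number of 2, so it is sp.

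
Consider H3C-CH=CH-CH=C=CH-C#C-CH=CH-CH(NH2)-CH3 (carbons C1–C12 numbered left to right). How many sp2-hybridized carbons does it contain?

C1: sp3
C2: sp2 ✓
C3: sp2 ✓
C4: sp2 ✓
C5: sp
C6: sp2 ✓
C7: sp
C8: sp
C9: sp2 ✓
C10: sp2 ✓
C11: sp3
C12: sp3
C2, C3, C4, C6, C9, C10 → 6 sp2 carbons.

6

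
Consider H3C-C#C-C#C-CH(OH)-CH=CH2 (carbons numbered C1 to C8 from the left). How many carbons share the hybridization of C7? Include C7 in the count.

C7 is sp2 (one π bond).
C1: sp3
C2: sp
C3: sp
C4: sp
C5: sp
C6: sp3
C7: sp2 ✓
C8: sp2 ✓
2 carbons are sp2.

2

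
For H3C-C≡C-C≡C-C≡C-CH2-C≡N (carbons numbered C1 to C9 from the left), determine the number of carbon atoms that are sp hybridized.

7

C1: sp3
C2: sp ✓
C3: sp ✓
C4: sp ✓
C5: sp ✓
C6: sp ✓
C7: sp ✓
C8: sp3
C9: sp ✓
C2, C3, C4, C5, C6, C7, C9 → 7 sp carbons.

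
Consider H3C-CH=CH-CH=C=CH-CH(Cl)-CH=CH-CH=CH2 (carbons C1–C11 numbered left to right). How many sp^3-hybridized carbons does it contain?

C1: sp3 ✓
C2: sp2
C3: sp2
C4: sp2
C5: sp
C6: sp2
C7: sp3 ✓
C8: sp2
C9: sp2
C10: sp2
C11: sp2
C1, C7 → 2 sp3 carbons.

2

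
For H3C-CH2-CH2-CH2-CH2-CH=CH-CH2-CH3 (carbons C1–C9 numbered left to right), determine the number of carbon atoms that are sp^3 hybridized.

C1: sp3 ✓
C2: sp3 ✓
C3: sp3 ✓
C4: sp3 ✓
C5: sp3 ✓
C6: sp2
C7: sp2
C8: sp3 ✓
C9: sp3 ✓
C1, C2, C3, C4, C5, C8, C9 → 7 sp3 carbons.

7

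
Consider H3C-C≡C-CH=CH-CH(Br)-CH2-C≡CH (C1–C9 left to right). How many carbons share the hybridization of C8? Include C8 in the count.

4

C8 is sp (two π bonds).
C1: sp3
C2: sp ✓
C3: sp ✓
C4: sp2
C5: sp2
C6: sp3
C7: sp3
C8: sp ✓
C9: sp ✓
4 carbons are sp.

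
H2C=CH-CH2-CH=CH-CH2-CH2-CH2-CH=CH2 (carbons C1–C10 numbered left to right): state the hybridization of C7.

C7: 4 σ bonds — 4 electron domains, sp3.

sp3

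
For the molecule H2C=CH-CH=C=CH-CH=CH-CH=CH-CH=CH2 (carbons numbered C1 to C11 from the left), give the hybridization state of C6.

sp^2

C6: 3 σ bonds, plus one π bond; 3 regions of electron density → sp2.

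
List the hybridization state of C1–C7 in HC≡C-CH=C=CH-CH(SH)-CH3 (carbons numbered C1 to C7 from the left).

C1: 2 σ bonds, plus two π bonds — 2 electron domains, sp.
C2: 2 σ bonds, plus two π bonds; 2 regions of electron density → sp.
C3 has 3 σ bonds, plus one π bond: steric number 3 → sp2.
C4: 2 σ bonds, plus two π bonds; 2 regions of electron density → sp.
C5 carries 3 σ bonds, plus one π bond, giving a steric number of 3, so it is sp2.
C6: 4 σ bonds; 4 regions of electron density → sp3.
C7 carries 4 σ bonds, giving a steric number of 4, so it is sp3.

C1 sp, C2 sp, C3 sp2, C4 sp, C5 sp2, C6 sp3, C7 sp3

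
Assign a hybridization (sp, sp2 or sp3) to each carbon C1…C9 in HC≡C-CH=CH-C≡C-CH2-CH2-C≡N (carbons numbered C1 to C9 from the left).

C1 sp, C2 sp, C3 sp2, C4 sp2, C5 sp, C6 sp, C7 sp3, C8 sp3, C9 sp

C1 is sp: 2 σ bonds, plus two π bonds, 2 electron-density regions.
C2 has 2 σ bonds, plus two π bonds: steric number 2 → sp.
C3 has 3 σ bonds, plus one π bond: steric number 3 → sp2.
C4 carries 3 σ bonds, plus one π bond, giving a steric number of 3, so it is sp2.
C5: 2 σ bonds, plus two π bonds; 2 regions of electron density → sp.
C6 carries 2 σ bonds, plus two π bonds, giving a steric number of 2, so it is sp.
C7 — 4 σ bonds. Steric number 4, so sp3.
C8 — 4 σ bonds. Steric number 4, so sp3.
C9 (2 σ bonds, plus two π bonds) has steric number 2: sp.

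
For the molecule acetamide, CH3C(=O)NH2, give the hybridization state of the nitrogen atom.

sp^2

The nitrogen lone pair is delocalised into the carbonyl π system (amide resonance), so N is planar sp2 rather than the sp3 a naive steric count of 4 would suggest.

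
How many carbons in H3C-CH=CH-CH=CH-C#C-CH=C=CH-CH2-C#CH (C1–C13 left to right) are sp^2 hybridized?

C1: sp3
C2: sp2 ✓
C3: sp2 ✓
C4: sp2 ✓
C5: sp2 ✓
C6: sp
C7: sp
C8: sp2 ✓
C9: sp
C10: sp2 ✓
C11: sp3
C12: sp
C13: sp
C2, C3, C4, C5, C8, C10 → 6 sp2 carbons.

6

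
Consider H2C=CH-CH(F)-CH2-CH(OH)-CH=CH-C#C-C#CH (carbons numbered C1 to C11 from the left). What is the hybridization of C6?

sp^2

C6 (3 σ bonds, plus one π bond) has steric number 3: sp2.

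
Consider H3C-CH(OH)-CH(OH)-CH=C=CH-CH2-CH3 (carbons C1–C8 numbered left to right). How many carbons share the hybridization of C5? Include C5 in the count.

1

C5 is sp (two π bonds).
C1: sp3
C2: sp3
C3: sp3
C4: sp2
C5: sp ✓
C6: sp2
C7: sp3
C8: sp3
1 carbon is sp.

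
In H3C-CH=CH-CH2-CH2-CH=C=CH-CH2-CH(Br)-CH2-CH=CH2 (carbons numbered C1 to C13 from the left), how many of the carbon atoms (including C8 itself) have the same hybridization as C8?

6

C8 is sp2 (one π bond).
C1: sp3
C2: sp2 ✓
C3: sp2 ✓
C4: sp3
C5: sp3
C6: sp2 ✓
C7: sp
C8: sp2 ✓
C9: sp3
C10: sp3
C11: sp3
C12: sp2 ✓
C13: sp2 ✓
6 carbons are sp2.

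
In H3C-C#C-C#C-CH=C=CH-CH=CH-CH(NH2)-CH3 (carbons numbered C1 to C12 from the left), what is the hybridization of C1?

C1: 4 σ bonds; 4 regions of electron density → sp3.

sp3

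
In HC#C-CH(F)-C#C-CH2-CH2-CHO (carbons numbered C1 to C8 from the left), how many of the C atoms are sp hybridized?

4

C1: sp ✓
C2: sp ✓
C3: sp3
C4: sp ✓
C5: sp ✓
C6: sp3
C7: sp3
C8: sp2
C1, C2, C4, C5 → 4 sp carbons.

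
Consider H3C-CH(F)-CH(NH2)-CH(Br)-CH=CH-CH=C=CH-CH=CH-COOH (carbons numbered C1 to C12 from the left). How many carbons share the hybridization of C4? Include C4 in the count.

C4 is sp3 (only σ bonds).
C1: sp3 ✓
C2: sp3 ✓
C3: sp3 ✓
C4: sp3 ✓
C5: sp2
C6: sp2
C7: sp2
C8: sp
C9: sp2
C10: sp2
C11: sp2
C12: sp2
4 carbons are sp3.

4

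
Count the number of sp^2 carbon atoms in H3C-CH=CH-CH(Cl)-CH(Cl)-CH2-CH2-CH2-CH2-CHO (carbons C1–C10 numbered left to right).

C1: sp3
C2: sp2 ✓
C3: sp2 ✓
C4: sp3
C5: sp3
C6: sp3
C7: sp3
C8: sp3
C9: sp3
C10: sp2 ✓
C2, C3, C10 → 3 sp2 carbons.

3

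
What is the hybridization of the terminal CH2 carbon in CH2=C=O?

sp²

The terminal CH2 carbon: 3 σ bonds, plus one π bond — 3 electron domains, sp2.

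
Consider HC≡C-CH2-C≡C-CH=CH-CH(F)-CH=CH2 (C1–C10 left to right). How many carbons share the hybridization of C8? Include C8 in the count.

2

C8 is sp3 (only σ bonds).
C1: sp
C2: sp
C3: sp3 ✓
C4: sp
C5: sp
C6: sp2
C7: sp2
C8: sp3 ✓
C9: sp2
C10: sp2
2 carbons are sp3.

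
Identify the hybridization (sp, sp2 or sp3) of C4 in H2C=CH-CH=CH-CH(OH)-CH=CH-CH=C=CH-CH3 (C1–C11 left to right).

sp^2

C4 has 3 σ bonds, plus one π bond: steric number 3 → sp2.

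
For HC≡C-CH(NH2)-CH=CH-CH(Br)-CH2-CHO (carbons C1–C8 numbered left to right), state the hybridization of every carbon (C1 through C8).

C1 has 2 σ bonds, plus two π bonds: steric number 2 → sp.
C2 has 2 σ bonds, plus two π bonds: steric number 2 → sp.
C3 — 4 σ bonds. Steric number 4, so sp3.
C4 has 3 σ bonds, plus one π bond: steric number 3 → sp2.
C5 carries 3 σ bonds, plus one π bond, giving a steric number of 3, so it is sp2.
C6: 4 σ bonds — 4 electron domains, sp3.
C7 is sp3: 4 σ bonds, 4 electron-density regions.
C8 — 3 σ bonds, plus one π bond. Steric number 3, so sp2.

C1 sp, C2 sp, C3 sp3, C4 sp2, C5 sp2, C6 sp3, C7 sp3, C8 sp2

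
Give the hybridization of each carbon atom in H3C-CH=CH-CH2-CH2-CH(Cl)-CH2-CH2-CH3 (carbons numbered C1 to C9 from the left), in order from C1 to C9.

C1 sp3, C2 sp2, C3 sp2, C4 sp3, C5 sp3, C6 sp3, C7 sp3, C8 sp3, C9 sp3

C1 has 4 σ bonds: steric number 4 → sp3.
C2 is sp2: 3 σ bonds, plus one π bond, 3 electron-density regions.
C3: 3 σ bonds, plus one π bond — 3 electron domains, sp2.
C4: 4 σ bonds; 4 regions of electron density → sp3.
C5 is sp3: 4 σ bonds, 4 electron-density regions.
C6 (4 σ bonds) has steric number 4: sp3.
C7 has 4 σ bonds: steric number 4 → sp3.
C8 is sp3: 4 σ bonds, 4 electron-density regions.
C9 (4 σ bonds) has steric number 4: sp3.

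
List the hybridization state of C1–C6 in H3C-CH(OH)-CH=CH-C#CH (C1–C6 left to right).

C1 carries 4 σ bonds, giving a steric number of 4, so it is sp3.
C2 (4 σ bonds) has steric number 4: sp3.
C3: 3 σ bonds, plus one π bond; 3 regions of electron density → sp2.
C4: 3 σ bonds, plus one π bond; 3 regions of electron density → sp2.
C5 carries 2 σ bonds, plus two π bonds, giving a steric number of 2, so it is sp.
C6 — 2 σ bonds, plus two π bonds. Steric number 2, so sp.

C1 sp3, C2 sp3, C3 sp2, C4 sp2, C5 sp, C6 sp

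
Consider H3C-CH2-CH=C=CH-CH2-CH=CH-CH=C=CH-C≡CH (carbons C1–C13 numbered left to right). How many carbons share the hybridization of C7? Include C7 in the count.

6

C7 is sp2 (one π bond).
C1: sp3
C2: sp3
C3: sp2 ✓
C4: sp
C5: sp2 ✓
C6: sp3
C7: sp2 ✓
C8: sp2 ✓
C9: sp2 ✓
C10: sp
C11: sp2 ✓
C12: sp
C13: sp
6 carbons are sp2.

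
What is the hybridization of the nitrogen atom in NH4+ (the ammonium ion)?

sp^3

Four σ bonds, no lone pair → sp3, tetrahedral.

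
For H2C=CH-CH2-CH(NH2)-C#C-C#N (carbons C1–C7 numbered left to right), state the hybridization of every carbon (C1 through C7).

C1 sp2, C2 sp2, C3 sp3, C4 sp3, C5 sp, C6 sp, C7 sp

C1 has 3 σ bonds, plus one π bond: steric number 3 → sp2.
C2: 3 σ bonds, plus one π bond — 3 electron domains, sp2.
C3 (4 σ bonds) has steric number 4: sp3.
C4 carries 4 σ bonds, giving a steric number of 4, so it is sp3.
C5: 2 σ bonds, plus two π bonds; 2 regions of electron density → sp.
C6 is sp: 2 σ bonds, plus two π bonds, 2 electron-density regions.
C7 is sp: 2 σ bonds, plus two π bonds, 2 electron-density regions.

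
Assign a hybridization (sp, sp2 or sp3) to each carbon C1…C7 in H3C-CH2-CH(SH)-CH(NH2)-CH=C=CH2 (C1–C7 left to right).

C1 sp3, C2 sp3, C3 sp3, C4 sp3, C5 sp2, C6 sp, C7 sp2

C1 — 4 σ bonds. Steric number 4, so sp3.
C2 is sp3: 4 σ bonds, 4 electron-density regions.
C3 is sp3: 4 σ bonds, 4 electron-density regions.
C4 carries 4 σ bonds, giving a steric number of 4, so it is sp3.
C5 carries 3 σ bonds, plus one π bond, giving a steric number of 3, so it is sp2.
C6 (2 σ bonds, plus two π bonds) has steric number 2: sp.
C7 carries 3 σ bonds, plus one π bond, giving a steric number of 3, so it is sp2.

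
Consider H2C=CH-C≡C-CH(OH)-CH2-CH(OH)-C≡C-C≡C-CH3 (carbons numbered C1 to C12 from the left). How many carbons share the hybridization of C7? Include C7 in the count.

4

C7 is sp3 (only σ bonds).
C1: sp2
C2: sp2
C3: sp
C4: sp
C5: sp3 ✓
C6: sp3 ✓
C7: sp3 ✓
C8: sp
C9: sp
C10: sp
C11: sp
C12: sp3 ✓
4 carbons are sp3.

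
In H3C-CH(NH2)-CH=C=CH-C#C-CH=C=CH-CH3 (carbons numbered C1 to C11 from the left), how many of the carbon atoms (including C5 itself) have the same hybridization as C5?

4

C5 is sp2 (one π bond).
C1: sp3
C2: sp3
C3: sp2 ✓
C4: sp
C5: sp2 ✓
C6: sp
C7: sp
C8: sp2 ✓
C9: sp
C10: sp2 ✓
C11: sp3
4 carbons are sp2.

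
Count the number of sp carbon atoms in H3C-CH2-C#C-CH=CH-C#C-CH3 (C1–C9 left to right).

C1: sp3
C2: sp3
C3: sp ✓
C4: sp ✓
C5: sp2
C6: sp2
C7: sp ✓
C8: sp ✓
C9: sp3
C3, C4, C7, C8 → 4 sp carbons.

4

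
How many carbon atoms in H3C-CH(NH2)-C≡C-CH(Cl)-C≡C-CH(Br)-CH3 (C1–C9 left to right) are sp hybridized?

C1: sp3
C2: sp3
C3: sp ✓
C4: sp ✓
C5: sp3
C6: sp ✓
C7: sp ✓
C8: sp3
C9: sp3
C3, C4, C6, C7 → 4 sp carbons.

4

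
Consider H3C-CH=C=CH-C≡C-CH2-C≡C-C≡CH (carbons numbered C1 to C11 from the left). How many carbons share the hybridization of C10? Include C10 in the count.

C10 is sp (two π bonds).
C1: sp3
C2: sp2
C3: sp ✓
C4: sp2
C5: sp ✓
C6: sp ✓
C7: sp3
C8: sp ✓
C9: sp ✓
C10: sp ✓
C11: sp ✓
7 carbons are sp.

7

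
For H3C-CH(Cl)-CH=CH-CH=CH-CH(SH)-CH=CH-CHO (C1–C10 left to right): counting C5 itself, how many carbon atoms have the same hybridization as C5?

7

C5 is sp2 (one π bond).
C1: sp3
C2: sp3
C3: sp2 ✓
C4: sp2 ✓
C5: sp2 ✓
C6: sp2 ✓
C7: sp3
C8: sp2 ✓
C9: sp2 ✓
C10: sp2 ✓
7 carbons are sp2.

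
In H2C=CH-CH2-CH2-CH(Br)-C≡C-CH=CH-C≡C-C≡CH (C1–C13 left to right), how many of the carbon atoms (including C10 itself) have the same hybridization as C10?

C10 is sp (two π bonds).
C1: sp2
C2: sp2
C3: sp3
C4: sp3
C5: sp3
C6: sp ✓
C7: sp ✓
C8: sp2
C9: sp2
C10: sp ✓
C11: sp ✓
C12: sp ✓
C13: sp ✓
6 carbons are sp.

6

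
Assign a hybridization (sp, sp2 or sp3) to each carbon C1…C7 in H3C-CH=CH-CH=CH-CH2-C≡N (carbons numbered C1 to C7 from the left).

C1 (4 σ bonds) has steric number 4: sp3.
C2 carries 3 σ bonds, plus one π bond, giving a steric number of 3, so it is sp2.
C3 is sp2: 3 σ bonds, plus one π bond, 3 electron-density regions.
C4 — 3 σ bonds, plus one π bond. Steric number 3, so sp2.
C5: 3 σ bonds, plus one π bond — 3 electron domains, sp2.
C6 is sp3: 4 σ bonds, 4 electron-density regions.
C7 is sp: 2 σ bonds, plus two π bonds, 2 electron-density regions.

C1 sp3, C2 sp2, C3 sp2, C4 sp2, C5 sp2, C6 sp3, C7 sp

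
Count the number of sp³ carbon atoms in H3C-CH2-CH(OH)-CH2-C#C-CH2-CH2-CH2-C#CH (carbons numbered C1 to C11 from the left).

7

C1: sp3 ✓
C2: sp3 ✓
C3: sp3 ✓
C4: sp3 ✓
C5: sp
C6: sp
C7: sp3 ✓
C8: sp3 ✓
C9: sp3 ✓
C10: sp
C11: sp
C1, C2, C3, C4, C7, C8, C9 → 7 sp3 carbons.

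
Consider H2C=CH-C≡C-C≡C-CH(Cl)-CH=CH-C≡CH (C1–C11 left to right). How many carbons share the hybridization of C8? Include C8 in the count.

C8 is sp2 (one π bond).
C1: sp2 ✓
C2: sp2 ✓
C3: sp
C4: sp
C5: sp
C6: sp
C7: sp3
C8: sp2 ✓
C9: sp2 ✓
C10: sp
C11: sp
4 carbons are sp2.

4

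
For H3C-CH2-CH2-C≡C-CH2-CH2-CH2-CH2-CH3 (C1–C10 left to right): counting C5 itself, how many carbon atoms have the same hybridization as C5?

2

C5 is sp (two π bonds).
C1: sp3
C2: sp3
C3: sp3
C4: sp ✓
C5: sp ✓
C6: sp3
C7: sp3
C8: sp3
C9: sp3
C10: sp3
2 carbons are sp.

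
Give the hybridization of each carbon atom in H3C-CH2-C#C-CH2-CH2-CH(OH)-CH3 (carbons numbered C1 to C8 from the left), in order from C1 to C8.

C1 sp3, C2 sp3, C3 sp, C4 sp, C5 sp3, C6 sp3, C7 sp3, C8 sp3

C1: 4 σ bonds — 4 electron domains, sp3.
C2: 4 σ bonds; 4 regions of electron density → sp3.
C3: 2 σ bonds, plus two π bonds — 2 electron domains, sp.
C4: 2 σ bonds, plus two π bonds — 2 electron domains, sp.
C5: 4 σ bonds — 4 electron domains, sp3.
C6: 4 σ bonds — 4 electron domains, sp3.
C7: 4 σ bonds — 4 electron domains, sp3.
C8 has 4 σ bonds: steric number 4 → sp3.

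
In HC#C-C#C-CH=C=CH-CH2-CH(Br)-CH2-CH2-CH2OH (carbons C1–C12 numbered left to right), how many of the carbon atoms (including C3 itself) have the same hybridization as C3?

C3 is sp (two π bonds).
C1: sp ✓
C2: sp ✓
C3: sp ✓
C4: sp ✓
C5: sp2
C6: sp ✓
C7: sp2
C8: sp3
C9: sp3
C10: sp3
C11: sp3
C12: sp3
5 carbons are sp.

5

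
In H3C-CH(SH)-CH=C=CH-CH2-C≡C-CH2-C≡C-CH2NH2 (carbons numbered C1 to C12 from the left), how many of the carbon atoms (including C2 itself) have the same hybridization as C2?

5

C2 is sp3 (only σ bonds).
C1: sp3 ✓
C2: sp3 ✓
C3: sp2
C4: sp
C5: sp2
C6: sp3 ✓
C7: sp
C8: sp
C9: sp3 ✓
C10: sp
C11: sp
C12: sp3 ✓
5 carbons are sp3.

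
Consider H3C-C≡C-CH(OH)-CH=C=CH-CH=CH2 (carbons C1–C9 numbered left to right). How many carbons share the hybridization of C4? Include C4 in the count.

2

C4 is sp3 (only σ bonds).
C1: sp3 ✓
C2: sp
C3: sp
C4: sp3 ✓
C5: sp2
C6: sp
C7: sp2
C8: sp2
C9: sp2
2 carbons are sp3.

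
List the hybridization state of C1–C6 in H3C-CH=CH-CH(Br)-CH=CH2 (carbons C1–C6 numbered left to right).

C1 sp3, C2 sp2, C3 sp2, C4 sp3, C5 sp2, C6 sp2

C1 — 4 σ bonds. Steric number 4, so sp3.
C2 has 3 σ bonds, plus one π bond: steric number 3 → sp2.
C3 — 3 σ bonds, plus one π bond. Steric number 3, so sp2.
C4 (4 σ bonds) has steric number 4: sp3.
C5: 3 σ bonds, plus one π bond; 3 regions of electron density → sp2.
C6 (3 σ bonds, plus one π bond) has steric number 3: sp2.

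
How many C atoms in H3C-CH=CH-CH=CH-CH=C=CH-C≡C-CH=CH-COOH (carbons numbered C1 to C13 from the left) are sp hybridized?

C1: sp3
C2: sp2
C3: sp2
C4: sp2
C5: sp2
C6: sp2
C7: sp ✓
C8: sp2
C9: sp ✓
C10: sp ✓
C11: sp2
C12: sp2
C13: sp2
C7, C9, C10 → 3 sp carbons.

3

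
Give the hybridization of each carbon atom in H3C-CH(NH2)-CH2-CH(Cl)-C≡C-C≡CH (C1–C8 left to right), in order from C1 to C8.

C1 sp3, C2 sp3, C3 sp3, C4 sp3, C5 sp, C6 sp, C7 sp, C8 sp

C1 — 4 σ bonds. Steric number 4, so sp3.
C2 — 4 σ bonds. Steric number 4, so sp3.
C3 has 4 σ bonds: steric number 4 → sp3.
C4 — 4 σ bonds. Steric number 4, so sp3.
C5: 2 σ bonds, plus two π bonds; 2 regions of electron density → sp.
C6 carries 2 σ bonds, plus two π bonds, giving a steric number of 2, so it is sp.
C7 carries 2 σ bonds, plus two π bonds, giving a steric number of 2, so it is sp.
C8 (2 σ bonds, plus two π bonds) has steric number 2: sp.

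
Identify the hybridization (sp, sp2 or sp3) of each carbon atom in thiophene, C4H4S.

Each carbon atom is sp2: 3 σ bonds, plus one π bond, 3 electron-density regions.

sp^2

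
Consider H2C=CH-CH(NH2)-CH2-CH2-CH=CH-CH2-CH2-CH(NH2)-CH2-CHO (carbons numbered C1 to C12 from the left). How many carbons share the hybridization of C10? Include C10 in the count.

C10 is sp3 (only σ bonds).
C1: sp2
C2: sp2
C3: sp3 ✓
C4: sp3 ✓
C5: sp3 ✓
C6: sp2
C7: sp2
C8: sp3 ✓
C9: sp3 ✓
C10: sp3 ✓
C11: sp3 ✓
C12: sp2
7 carbons are sp3.

7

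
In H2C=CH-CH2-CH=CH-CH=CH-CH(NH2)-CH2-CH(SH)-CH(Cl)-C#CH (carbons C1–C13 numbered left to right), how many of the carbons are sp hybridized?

2

C1: sp2
C2: sp2
C3: sp3
C4: sp2
C5: sp2
C6: sp2
C7: sp2
C8: sp3
C9: sp3
C10: sp3
C11: sp3
C12: sp ✓
C13: sp ✓
C12, C13 → 2 sp carbons.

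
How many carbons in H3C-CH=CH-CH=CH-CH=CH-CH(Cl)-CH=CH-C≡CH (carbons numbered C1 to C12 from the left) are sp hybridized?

C1: sp3
C2: sp2
C3: sp2
C4: sp2
C5: sp2
C6: sp2
C7: sp2
C8: sp3
C9: sp2
C10: sp2
C11: sp ✓
C12: sp ✓
C11, C12 → 2 sp carbons.

2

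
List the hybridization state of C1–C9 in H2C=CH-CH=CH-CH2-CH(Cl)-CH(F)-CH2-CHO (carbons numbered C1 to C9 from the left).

C1: 3 σ bonds, plus one π bond; 3 regions of electron density → sp2.
C2: 3 σ bonds, plus one π bond; 3 regions of electron density → sp2.
C3: 3 σ bonds, plus one π bond — 3 electron domains, sp2.
C4 carries 3 σ bonds, plus one π bond, giving a steric number of 3, so it is sp2.
C5 has 4 σ bonds: steric number 4 → sp3.
C6 has 4 σ bonds: steric number 4 → sp3.
C7 is sp3: 4 σ bonds, 4 electron-density regions.
C8: 4 σ bonds — 4 electron domains, sp3.
C9 is sp2: 3 σ bonds, plus one π bond, 3 electron-density regions.

C1 sp2, C2 sp2, C3 sp2, C4 sp2, C5 sp3, C6 sp3, C7 sp3, C8 sp3, C9 sp2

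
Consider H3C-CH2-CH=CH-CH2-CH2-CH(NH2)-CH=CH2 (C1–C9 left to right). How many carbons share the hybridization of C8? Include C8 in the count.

C8 is sp2 (one π bond).
C1: sp3
C2: sp3
C3: sp2 ✓
C4: sp2 ✓
C5: sp3
C6: sp3
C7: sp3
C8: sp2 ✓
C9: sp2 ✓
4 carbons are sp2.

4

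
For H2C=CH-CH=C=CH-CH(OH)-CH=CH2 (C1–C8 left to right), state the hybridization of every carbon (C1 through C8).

C1 sp2, C2 sp2, C3 sp2, C4 sp, C5 sp2, C6 sp3, C7 sp2, C8 sp2

C1 (3 σ bonds, plus one π bond) has steric number 3: sp2.
C2 carries 3 σ bonds, plus one π bond, giving a steric number of 3, so it is sp2.
C3 (3 σ bonds, plus one π bond) has steric number 3: sp2.
C4 is sp: 2 σ bonds, plus two π bonds, 2 electron-density regions.
C5 has 3 σ bonds, plus one π bond: steric number 3 → sp2.
C6 is sp3: 4 σ bonds, 4 electron-density regions.
C7 is sp2: 3 σ bonds, plus one π bond, 3 electron-density regions.
C8 — 3 σ bonds, plus one π bond. Steric number 3, so sp2.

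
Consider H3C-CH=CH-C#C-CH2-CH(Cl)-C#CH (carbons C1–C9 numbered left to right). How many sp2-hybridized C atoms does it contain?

2

C1: sp3
C2: sp2 ✓
C3: sp2 ✓
C4: sp
C5: sp
C6: sp3
C7: sp3
C8: sp
C9: sp
C2, C3 → 2 sp2 carbons.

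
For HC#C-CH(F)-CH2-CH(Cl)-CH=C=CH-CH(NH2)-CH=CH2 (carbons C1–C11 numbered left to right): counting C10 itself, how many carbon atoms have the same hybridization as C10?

4

C10 is sp2 (one π bond).
C1: sp
C2: sp
C3: sp3
C4: sp3
C5: sp3
C6: sp2 ✓
C7: sp
C8: sp2 ✓
C9: sp3
C10: sp2 ✓
C11: sp2 ✓
4 carbons are sp2.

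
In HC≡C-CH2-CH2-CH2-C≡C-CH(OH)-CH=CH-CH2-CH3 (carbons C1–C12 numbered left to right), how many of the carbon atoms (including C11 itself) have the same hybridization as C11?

C11 is sp3 (only σ bonds).
C1: sp
C2: sp
C3: sp3 ✓
C4: sp3 ✓
C5: sp3 ✓
C6: sp
C7: sp
C8: sp3 ✓
C9: sp2
C10: sp2
C11: sp3 ✓
C12: sp3 ✓
6 carbons are sp3.

6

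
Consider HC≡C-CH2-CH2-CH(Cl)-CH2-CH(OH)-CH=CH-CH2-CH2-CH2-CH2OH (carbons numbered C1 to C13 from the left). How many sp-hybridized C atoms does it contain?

2

C1: sp ✓
C2: sp ✓
C3: sp3
C4: sp3
C5: sp3
C6: sp3
C7: sp3
C8: sp2
C9: sp2
C10: sp3
C11: sp3
C12: sp3
C13: sp3
C1, C2 → 2 sp carbons.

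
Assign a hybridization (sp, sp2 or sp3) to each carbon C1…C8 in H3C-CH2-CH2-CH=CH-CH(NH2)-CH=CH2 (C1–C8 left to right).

C1 carries 4 σ bonds, giving a steric number of 4, so it is sp3.
C2 (4 σ bonds) has steric number 4: sp3.
C3 — 4 σ bonds. Steric number 4, so sp3.
C4: 3 σ bonds, plus one π bond — 3 electron domains, sp2.
C5 — 3 σ bonds, plus one π bond. Steric number 3, so sp2.
C6 — 4 σ bonds. Steric number 4, so sp3.
C7 (3 σ bonds, plus one π bond) has steric number 3: sp2.
C8 has 3 σ bonds, plus one π bond: steric number 3 → sp2.

C1 sp3, C2 sp3, C3 sp3, C4 sp2, C5 sp2, C6 sp3, C7 sp2, C8 sp2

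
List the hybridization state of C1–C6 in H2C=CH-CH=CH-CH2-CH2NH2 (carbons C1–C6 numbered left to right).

C1 sp2, C2 sp2, C3 sp2, C4 sp2, C5 sp3, C6 sp3

C1 carries 3 σ bonds, plus one π bond, giving a steric number of 3, so it is sp2.
C2 is sp2: 3 σ bonds, plus one π bond, 3 electron-density regions.
C3 — 3 σ bonds, plus one π bond. Steric number 3, so sp2.
C4: 3 σ bonds, plus one π bond; 3 regions of electron density → sp2.
C5 carries 4 σ bonds, giving a steric number of 4, so it is sp3.
C6 has 4 σ bonds: steric number 4 → sp3.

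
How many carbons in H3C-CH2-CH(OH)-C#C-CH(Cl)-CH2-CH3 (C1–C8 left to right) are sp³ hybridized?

6

C1: sp3 ✓
C2: sp3 ✓
C3: sp3 ✓
C4: sp
C5: sp
C6: sp3 ✓
C7: sp3 ✓
C8: sp3 ✓
C1, C2, C3, C6, C7, C8 → 6 sp3 carbons.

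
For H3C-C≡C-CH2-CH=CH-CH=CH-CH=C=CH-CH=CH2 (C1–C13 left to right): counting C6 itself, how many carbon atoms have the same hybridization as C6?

8

C6 is sp2 (one π bond).
C1: sp3
C2: sp
C3: sp
C4: sp3
C5: sp2 ✓
C6: sp2 ✓
C7: sp2 ✓
C8: sp2 ✓
C9: sp2 ✓
C10: sp
C11: sp2 ✓
C12: sp2 ✓
C13: sp2 ✓
8 carbons are sp2.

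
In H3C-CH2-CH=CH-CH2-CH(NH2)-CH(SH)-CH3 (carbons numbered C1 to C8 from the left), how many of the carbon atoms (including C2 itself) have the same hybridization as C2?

6

C2 is sp3 (only σ bonds).
C1: sp3 ✓
C2: sp3 ✓
C3: sp2
C4: sp2
C5: sp3 ✓
C6: sp3 ✓
C7: sp3 ✓
C8: sp3 ✓
6 carbons are sp3.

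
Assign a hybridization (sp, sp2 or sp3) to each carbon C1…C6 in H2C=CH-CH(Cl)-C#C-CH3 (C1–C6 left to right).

C1 sp2, C2 sp2, C3 sp3, C4 sp, C5 sp, C6 sp3

C1 carries 3 σ bonds, plus one π bond, giving a steric number of 3, so it is sp2.
C2: 3 σ bonds, plus one π bond; 3 regions of electron density → sp2.
C3 carries 4 σ bonds, giving a steric number of 4, so it is sp3.
C4 carries 2 σ bonds, plus two π bonds, giving a steric number of 2, so it is sp.
C5: 2 σ bonds, plus two π bonds — 2 electron domains, sp.
C6: 4 σ bonds; 4 regions of electron density → sp3.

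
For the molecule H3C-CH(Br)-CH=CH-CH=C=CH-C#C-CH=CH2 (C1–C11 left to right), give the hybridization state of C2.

C2 has 4 σ bonds: steric number 4 → sp3.

sp3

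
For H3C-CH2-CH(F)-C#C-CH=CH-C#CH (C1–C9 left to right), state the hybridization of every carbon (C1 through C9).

C1 — 4 σ bonds. Steric number 4, so sp3.
C2 has 4 σ bonds: steric number 4 → sp3.
C3: 4 σ bonds; 4 regions of electron density → sp3.
C4: 2 σ bonds, plus two π bonds; 2 regions of electron density → sp.
C5 has 2 σ bonds, plus two π bonds: steric number 2 → sp.
C6: 3 σ bonds, plus one π bond; 3 regions of electron density → sp2.
C7 carries 3 σ bonds, plus one π bond, giving a steric number of 3, so it is sp2.
C8 (2 σ bonds, plus two π bonds) has steric number 2: sp.
C9: 2 σ bonds, plus two π bonds — 2 electron domains, sp.

C1 sp3, C2 sp3, C3 sp3, C4 sp, C5 sp, C6 sp2, C7 sp2, C8 sp, C9 sp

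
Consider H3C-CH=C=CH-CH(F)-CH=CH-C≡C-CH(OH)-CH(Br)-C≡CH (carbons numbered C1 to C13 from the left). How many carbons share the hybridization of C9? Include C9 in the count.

5

C9 is sp (two π bonds).
C1: sp3
C2: sp2
C3: sp ✓
C4: sp2
C5: sp3
C6: sp2
C7: sp2
C8: sp ✓
C9: sp ✓
C10: sp3
C11: sp3
C12: sp ✓
C13: sp ✓
5 carbons are sp.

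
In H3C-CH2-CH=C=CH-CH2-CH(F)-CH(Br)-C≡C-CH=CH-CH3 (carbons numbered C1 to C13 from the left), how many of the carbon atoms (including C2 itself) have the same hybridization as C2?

6

C2 is sp3 (only σ bonds).
C1: sp3 ✓
C2: sp3 ✓
C3: sp2
C4: sp
C5: sp2
C6: sp3 ✓
C7: sp3 ✓
C8: sp3 ✓
C9: sp
C10: sp
C11: sp2
C12: sp2
C13: sp3 ✓
6 carbons are sp3.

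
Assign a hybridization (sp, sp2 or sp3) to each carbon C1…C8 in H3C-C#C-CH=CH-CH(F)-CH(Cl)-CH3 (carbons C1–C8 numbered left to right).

C1 sp3, C2 sp, C3 sp, C4 sp2, C5 sp2, C6 sp3, C7 sp3, C8 sp3

C1 has 4 σ bonds: steric number 4 → sp3.
C2 has 2 σ bonds, plus two π bonds: steric number 2 → sp.
C3: 2 σ bonds, plus two π bonds; 2 regions of electron density → sp.
C4 has 3 σ bonds, plus one π bond: steric number 3 → sp2.
C5 (3 σ bonds, plus one π bond) has steric number 3: sp2.
C6 — 4 σ bonds. Steric number 4, so sp3.
C7: 4 σ bonds; 4 regions of electron density → sp3.
C8 has 4 σ bonds: steric number 4 → sp3.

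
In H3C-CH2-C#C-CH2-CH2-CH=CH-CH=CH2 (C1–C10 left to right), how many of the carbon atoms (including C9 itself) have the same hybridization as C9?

4

C9 is sp2 (one π bond).
C1: sp3
C2: sp3
C3: sp
C4: sp
C5: sp3
C6: sp3
C7: sp2 ✓
C8: sp2 ✓
C9: sp2 ✓
C10: sp2 ✓
4 carbons are sp2.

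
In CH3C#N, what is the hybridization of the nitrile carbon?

sp

The nitrile carbon — 2 σ bonds, plus two π bonds. Steric number 2, so sp.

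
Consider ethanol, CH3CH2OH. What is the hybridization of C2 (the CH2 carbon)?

C2 (the CH2 carbon): 4 σ bonds; 4 regions of electron density → sp3.

sp^3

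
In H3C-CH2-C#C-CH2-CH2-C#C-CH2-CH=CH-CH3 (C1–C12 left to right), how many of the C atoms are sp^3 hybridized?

C1: sp3 ✓
C2: sp3 ✓
C3: sp
C4: sp
C5: sp3 ✓
C6: sp3 ✓
C7: sp
C8: sp
C9: sp3 ✓
C10: sp2
C11: sp2
C12: sp3 ✓
C1, C2, C5, C6, C9, C12 → 6 sp3 carbons.

6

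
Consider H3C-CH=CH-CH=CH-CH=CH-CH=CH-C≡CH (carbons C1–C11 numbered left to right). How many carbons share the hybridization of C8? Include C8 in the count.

C8 is sp2 (one π bond).
C1: sp3
C2: sp2 ✓
C3: sp2 ✓
C4: sp2 ✓
C5: sp2 ✓
C6: sp2 ✓
C7: sp2 ✓
C8: sp2 ✓
C9: sp2 ✓
C10: sp
C11: sp
8 carbons are sp2.

8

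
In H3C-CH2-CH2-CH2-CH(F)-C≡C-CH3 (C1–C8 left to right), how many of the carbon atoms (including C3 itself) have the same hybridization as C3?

6

C3 is sp3 (only σ bonds).
C1: sp3 ✓
C2: sp3 ✓
C3: sp3 ✓
C4: sp3 ✓
C5: sp3 ✓
C6: sp
C7: sp
C8: sp3 ✓
6 carbons are sp3.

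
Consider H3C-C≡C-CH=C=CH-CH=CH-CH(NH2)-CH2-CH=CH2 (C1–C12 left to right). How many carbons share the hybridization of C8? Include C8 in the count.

6

C8 is sp2 (one π bond).
C1: sp3
C2: sp
C3: sp
C4: sp2 ✓
C5: sp
C6: sp2 ✓
C7: sp2 ✓
C8: sp2 ✓
C9: sp3
C10: sp3
C11: sp2 ✓
C12: sp2 ✓
6 carbons are sp2.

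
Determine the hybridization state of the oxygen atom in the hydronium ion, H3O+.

Three σ bonds + one lone pair = steric number 4 → sp3.

sp³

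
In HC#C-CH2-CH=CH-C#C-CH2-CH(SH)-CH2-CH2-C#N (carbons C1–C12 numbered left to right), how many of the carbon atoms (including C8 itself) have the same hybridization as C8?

C8 is sp3 (only σ bonds).
C1: sp
C2: sp
C3: sp3 ✓
C4: sp2
C5: sp2
C6: sp
C7: sp
C8: sp3 ✓
C9: sp3 ✓
C10: sp3 ✓
C11: sp3 ✓
C12: sp
5 carbons are sp3.

5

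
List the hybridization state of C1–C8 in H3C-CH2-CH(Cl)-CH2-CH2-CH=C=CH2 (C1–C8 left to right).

C1 sp3, C2 sp3, C3 sp3, C4 sp3, C5 sp3, C6 sp2, C7 sp, C8 sp2

C1 is sp3: 4 σ bonds, 4 electron-density regions.
C2: 4 σ bonds — 4 electron domains, sp3.
C3: 4 σ bonds; 4 regions of electron density → sp3.
C4 — 4 σ bonds. Steric number 4, so sp3.
C5 is sp3: 4 σ bonds, 4 electron-density regions.
C6 is sp2: 3 σ bonds, plus one π bond, 3 electron-density regions.
C7 is sp: 2 σ bonds, plus two π bonds, 2 electron-density regions.
C8: 3 σ bonds, plus one π bond; 3 regions of electron density → sp2.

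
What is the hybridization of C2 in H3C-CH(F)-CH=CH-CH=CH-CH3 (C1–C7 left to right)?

sp3

C2 carries 4 σ bonds, giving a steric number of 4, so it is sp3.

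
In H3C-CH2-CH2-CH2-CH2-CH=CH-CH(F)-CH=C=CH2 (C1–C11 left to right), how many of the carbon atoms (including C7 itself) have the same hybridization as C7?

C7 is sp2 (one π bond).
C1: sp3
C2: sp3
C3: sp3
C4: sp3
C5: sp3
C6: sp2 ✓
C7: sp2 ✓
C8: sp3
C9: sp2 ✓
C10: sp
C11: sp2 ✓
4 carbons are sp2.

4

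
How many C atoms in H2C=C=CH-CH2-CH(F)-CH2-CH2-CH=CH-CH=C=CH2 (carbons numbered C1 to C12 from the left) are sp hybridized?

2

C1: sp2
C2: sp ✓
C3: sp2
C4: sp3
C5: sp3
C6: sp3
C7: sp3
C8: sp2
C9: sp2
C10: sp2
C11: sp ✓
C12: sp2
C2, C11 → 2 sp carbons.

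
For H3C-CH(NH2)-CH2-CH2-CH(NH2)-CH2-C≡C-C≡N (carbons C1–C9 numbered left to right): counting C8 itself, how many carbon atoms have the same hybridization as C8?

3

C8 is sp (two π bonds).
C1: sp3
C2: sp3
C3: sp3
C4: sp3
C5: sp3
C6: sp3
C7: sp ✓
C8: sp ✓
C9: sp ✓
3 carbons are sp.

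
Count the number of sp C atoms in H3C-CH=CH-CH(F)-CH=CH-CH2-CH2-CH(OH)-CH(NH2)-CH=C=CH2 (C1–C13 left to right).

1

C1: sp3
C2: sp2
C3: sp2
C4: sp3
C5: sp2
C6: sp2
C7: sp3
C8: sp3
C9: sp3
C10: sp3
C11: sp2
C12: sp ✓
C13: sp2
C12 → 1 sp carbon.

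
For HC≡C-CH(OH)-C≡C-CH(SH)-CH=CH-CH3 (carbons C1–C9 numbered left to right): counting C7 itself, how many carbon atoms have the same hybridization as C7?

2

C7 is sp2 (one π bond).
C1: sp
C2: sp
C3: sp3
C4: sp
C5: sp
C6: sp3
C7: sp2 ✓
C8: sp2 ✓
C9: sp3
2 carbons are sp2.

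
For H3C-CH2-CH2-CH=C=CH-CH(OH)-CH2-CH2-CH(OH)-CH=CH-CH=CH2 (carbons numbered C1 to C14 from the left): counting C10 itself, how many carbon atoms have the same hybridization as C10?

C10 is sp3 (only σ bonds).
C1: sp3 ✓
C2: sp3 ✓
C3: sp3 ✓
C4: sp2
C5: sp
C6: sp2
C7: sp3 ✓
C8: sp3 ✓
C9: sp3 ✓
C10: sp3 ✓
C11: sp2
C12: sp2
C13: sp2
C14: sp2
7 carbons are sp3.

7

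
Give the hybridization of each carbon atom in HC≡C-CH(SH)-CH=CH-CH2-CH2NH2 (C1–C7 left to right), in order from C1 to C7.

C1 sp, C2 sp, C3 sp3, C4 sp2, C5 sp2, C6 sp3, C7 sp3

C1 has 2 σ bonds, plus two π bonds: steric number 2 → sp.
C2 carries 2 σ bonds, plus two π bonds, giving a steric number of 2, so it is sp.
C3 has 4 σ bonds: steric number 4 → sp3.
C4 is sp2: 3 σ bonds, plus one π bond, 3 electron-density regions.
C5 is sp2: 3 σ bonds, plus one π bond, 3 electron-density regions.
C6: 4 σ bonds — 4 electron domains, sp3.
C7: 4 σ bonds; 4 regions of electron density → sp3.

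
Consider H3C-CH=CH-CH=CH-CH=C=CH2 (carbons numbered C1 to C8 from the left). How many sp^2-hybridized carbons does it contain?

6

C1: sp3
C2: sp2 ✓
C3: sp2 ✓
C4: sp2 ✓
C5: sp2 ✓
C6: sp2 ✓
C7: sp
C8: sp2 ✓
C2, C3, C4, C5, C6, C8 → 6 sp2 carbons.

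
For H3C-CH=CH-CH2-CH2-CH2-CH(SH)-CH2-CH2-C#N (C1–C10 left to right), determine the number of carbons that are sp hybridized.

C1: sp3
C2: sp2
C3: sp2
C4: sp3
C5: sp3
C6: sp3
C7: sp3
C8: sp3
C9: sp3
C10: sp ✓
C10 → 1 sp carbon.

1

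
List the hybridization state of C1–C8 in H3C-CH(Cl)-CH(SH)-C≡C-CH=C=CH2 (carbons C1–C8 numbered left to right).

C1 sp3, C2 sp3, C3 sp3, C4 sp, C5 sp, C6 sp2, C7 sp, C8 sp2

C1 carries 4 σ bonds, giving a steric number of 4, so it is sp3.
C2: 4 σ bonds — 4 electron domains, sp3.
C3 has 4 σ bonds: steric number 4 → sp3.
C4: 2 σ bonds, plus two π bonds — 2 electron domains, sp.
C5: 2 σ bonds, plus two π bonds; 2 regions of electron density → sp.
C6 (3 σ bonds, plus one π bond) has steric number 3: sp2.
C7 (2 σ bonds, plus two π bonds) has steric number 2: sp.
C8 — 3 σ bonds, plus one π bond. Steric number 3, so sp2.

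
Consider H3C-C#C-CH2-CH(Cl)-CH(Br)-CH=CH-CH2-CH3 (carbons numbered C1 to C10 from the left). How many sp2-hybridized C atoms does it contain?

C1: sp3
C2: sp
C3: sp
C4: sp3
C5: sp3
C6: sp3
C7: sp2 ✓
C8: sp2 ✓
C9: sp3
C10: sp3
C7, C8 → 2 sp2 carbons.

2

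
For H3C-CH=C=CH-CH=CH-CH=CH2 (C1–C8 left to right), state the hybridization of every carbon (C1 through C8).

C1 sp3, C2 sp2, C3 sp, C4 sp2, C5 sp2, C6 sp2, C7 sp2, C8 sp2

C1: 4 σ bonds; 4 regions of electron density → sp3.
C2 — 3 σ bonds, plus one π bond. Steric number 3, so sp2.
C3 is sp: 2 σ bonds, plus two π bonds, 2 electron-density regions.
C4 (3 σ bonds, plus one π bond) has steric number 3: sp2.
C5: 3 σ bonds, plus one π bond — 3 electron domains, sp2.
C6 (3 σ bonds, plus one π bond) has steric number 3: sp2.
C7: 3 σ bonds, plus one π bond — 3 electron domains, sp2.
C8 — 3 σ bonds, plus one π bond. Steric number 3, so sp2.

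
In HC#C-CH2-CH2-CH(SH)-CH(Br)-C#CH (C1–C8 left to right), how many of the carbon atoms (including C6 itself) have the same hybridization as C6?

4

C6 is sp3 (only σ bonds).
C1: sp
C2: sp
C3: sp3 ✓
C4: sp3 ✓
C5: sp3 ✓
C6: sp3 ✓
C7: sp
C8: sp
4 carbons are sp3.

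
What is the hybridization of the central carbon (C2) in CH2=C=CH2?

sp

Two σ bonds and two π bonds (one to each neighbour) → sp.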